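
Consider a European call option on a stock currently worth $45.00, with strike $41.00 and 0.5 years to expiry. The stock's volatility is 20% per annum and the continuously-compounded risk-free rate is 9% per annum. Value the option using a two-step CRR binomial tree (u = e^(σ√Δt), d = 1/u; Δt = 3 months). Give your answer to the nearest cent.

CRR parameters: u = e^(σ√Δt) = e^(0.2·√0.25) = 1.1052, d = 1/u = 0.9048
Per-period rate: rΔt = 0.09·0.25 = 0.0225, so R = e^0.0225 = 1.0228
Risk-neutral probability p = (e^0.0225 − 0.9048)/(1.1052 − 0.9048) = 0.1179/0.2003 = 0.5886
Terminal stock prices: S_uu = 54.96, S_ud = 45, S_dd = 36.84
Terminal payoffs (S − K): max(13.96, 0) = 13.96, max(4, 0) = 4, max(-4.157, 0) = 0
Node u (S = 49.73): V_u = e^(−0.0225)·[0.5886·13.9631 + 0.4114·4.0000] = 9.6449
Node d (S = 40.72): V_d = e^(−0.0225)·[0.5886·4.0000 + 0.4114·0.0000] = 2.3020
Node 0 (S = 45): V_0 = e^(−0.0225)·[0.5886·9.6449 + 0.4114·2.3020] = 6.4767

$6.48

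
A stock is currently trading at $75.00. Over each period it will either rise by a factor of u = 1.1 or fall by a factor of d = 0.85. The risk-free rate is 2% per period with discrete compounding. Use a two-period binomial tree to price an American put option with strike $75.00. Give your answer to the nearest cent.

$4.55

Risk-neutral probability p = (1 + 0.02 − 0.85)/(1.1 − 0.85) = 0.1700/0.2500 = 0.6800
Terminal stock prices: S_uu = 90.75, S_ud = 70.12, S_dd = 54.19
Terminal payoffs (K − S): max(-15.75, 0) = 0, max(4.875, 0) = 4.875, max(20.81, 0) = 20.81
Node u (S = 82.5): continuation = 1/1.02·[0.6800·0.0000 + 0.3200·4.8750] = 1.5294; exercise value = 0.0000 ≤ continuation, so V_u = 1.5294
Node d (S = 63.75): continuation = 1/1.02·[0.6800·4.8750 + 0.3200·20.8125] = 9.7794; exercise value = 11.2500 > continuation, so V_d = 11.2500 (exercise)
Node 0 (S = 75): continuation = 1/1.02·[0.6800·1.5294 + 0.3200·11.2500] = 4.5490; exercise value = 0.0000 ≤ continuation, so V_0 = 4.5490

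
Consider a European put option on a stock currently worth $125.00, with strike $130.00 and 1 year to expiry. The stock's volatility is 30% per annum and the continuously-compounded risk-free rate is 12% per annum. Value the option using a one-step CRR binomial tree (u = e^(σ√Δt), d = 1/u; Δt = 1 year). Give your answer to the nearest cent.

CRR parameters: u = e^(σ√Δt) = e^(0.3·√1) = 1.3499, d = 1/u = 0.7408
Per-period rate: rΔt = 0.12·1 = 0.12, so R = e^0.12 = 1.1275
Risk-neutral probability p = (e^0.12 − 0.7408)/(1.3499 − 0.7408) = 0.3867/0.6090 = 0.6349
Terminal stock prices: S_u = 168.7, S_d = 92.6
Terminal payoffs (K − S): max(-38.73, 0) = 0, max(37.4, 0) = 37.4
Node 0 (S = 125): V_0 = e^(−0.12)·[0.6349·0.0000 + 0.3651·37.3977] = 12.1100

$12.11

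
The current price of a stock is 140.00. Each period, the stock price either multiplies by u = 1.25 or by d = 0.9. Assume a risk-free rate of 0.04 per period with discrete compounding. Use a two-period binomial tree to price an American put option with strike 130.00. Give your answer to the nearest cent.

5.53

Risk-neutral probability p = (1 + 0.04 − 0.9)/(1.25 − 0.9) = 0.1400/0.3500 = 0.4000
Terminal stock prices: S_uu = 218.8, S_ud = 157.5, S_dd = 113.4
Terminal payoffs (K − S): max(-88.75, 0) = 0, max(-27.5, 0) = 0, max(16.6, 0) = 16.6
Node u (S = 175): continuation = 1/1.04·[0.4000·0.0000 + 0.6000·0.0000] = 0.0000; exercise value = 0.0000 ≤ continuation, so V_u = 0.0000
Node d (S = 126): continuation = 1/1.04·[0.4000·0.0000 + 0.6000·16.6000] = 9.5769; exercise value = 4.0000 ≤ continuation, so V_d = 9.5769
Node 0 (S = 140): continuation = 1/1.04·[0.4000·0.0000 + 0.6000·9.5769] = 5.5251; exercise value = 0.0000 ≤ continuation, so V_0 = 5.5251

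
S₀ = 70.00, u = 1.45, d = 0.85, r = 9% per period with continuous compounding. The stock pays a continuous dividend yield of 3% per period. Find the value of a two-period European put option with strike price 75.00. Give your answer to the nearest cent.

Per-period risk-free factor R = e^0.09 = 1.0942; dividend-adjusted growth = e^(0.09−0.03) = 1.0618.
Risk-neutral probability p = (1.0618 − 0.85)/(1.45 − 0.85) = 0.2118/0.6000 = 0.3531
Terminal stock prices: S_uu = 147.2, S_ud = 86.27, S_dd = 50.57
Terminal payoffs (K − S): max(-72.18, 0) = 0, max(-11.27, 0) = 0, max(24.43, 0) = 24.43
Node u (S = 101.5): V_u = e^(−0.09)·[0.3531·0.0000 + 0.6469·0.0000] = 0.0000
Node d (S = 59.5): V_d = e^(−0.09)·[0.3531·0.0000 + 0.6469·24.4250] = 14.4415
Node 0 (S = 70): V_0 = e^(−0.09)·[0.3531·0.0000 + 0.6469·14.4415] = 8.5386

8.54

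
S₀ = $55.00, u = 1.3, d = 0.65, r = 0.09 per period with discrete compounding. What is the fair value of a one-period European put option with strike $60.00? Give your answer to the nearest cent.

$7.19

Risk-neutral probability p = (1 + 0.09 − 0.65)/(1.3 − 0.65) = 0.4400/0.6500 = 0.6769
Terminal stock prices: S_u = 71.5, S_d = 35.75
Terminal payoffs (K − S): max(-11.5, 0) = 0, max(24.25, 0) = 24.25
Node 0 (S = 55): V_0 = 1/1.09·[0.6769·0.0000 + 0.3231·24.2500] = 7.1877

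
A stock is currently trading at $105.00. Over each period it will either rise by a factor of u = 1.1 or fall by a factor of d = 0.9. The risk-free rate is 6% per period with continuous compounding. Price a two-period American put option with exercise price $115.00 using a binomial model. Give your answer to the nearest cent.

Risk-neutral probability p = (e^0.06 − 0.9)/(1.1 − 0.9) = 0.1618/0.2000 = 0.8092
Terminal stock prices: S_uu = 127.1, S_ud = 104, S_dd = 85.05
Terminal payoffs (K − S): max(-12.05, 0) = 0, max(11.05, 0) = 11.05, max(29.95, 0) = 29.95
Node u (S = 115.5): continuation = e^(−0.06)·[0.8092·0.0000 + 0.1908·11.0500] = 1.9857; exercise value = 0.0000 ≤ continuation, so V_u = 1.9857
Node d (S = 94.5): continuation = e^(−0.06)·[0.8092·11.0500 + 0.1908·29.9500] = 13.8029; exercise value = 20.5000 > continuation, so V_d = 20.5000 (exercise)
Node 0 (S = 105): continuation = e^(−0.06)·[0.8092·1.9857 + 0.1908·20.5000] = 5.1972; exercise value = 10.0000 > continuation, so V_0 = 10.0000 (exercise)

$10.00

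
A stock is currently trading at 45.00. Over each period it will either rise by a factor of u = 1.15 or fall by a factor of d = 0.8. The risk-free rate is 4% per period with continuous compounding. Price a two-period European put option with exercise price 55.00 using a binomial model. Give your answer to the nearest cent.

Risk-neutral probability p = (e^0.04 − 0.8)/(1.15 − 0.8) = 0.2408/0.3500 = 0.6880
Terminal stock prices: S_uu = 59.51, S_ud = 41.4, S_dd = 28.8
Terminal payoffs (K − S): max(-4.512, 0) = 0, max(13.6, 0) = 13.6, max(26.2, 0) = 26.2
Node u (S = 51.75): V_u = e^(−0.04)·[0.6880·0.0000 + 0.3120·13.6000] = 4.0764
Node d (S = 36): V_d = e^(−0.04)·[0.6880·13.6000 + 0.3120·26.2000] = 16.8434
Node 0 (S = 45): V_0 = e^(−0.04)·[0.6880·4.0764 + 0.3120·16.8434] = 7.7433

7.74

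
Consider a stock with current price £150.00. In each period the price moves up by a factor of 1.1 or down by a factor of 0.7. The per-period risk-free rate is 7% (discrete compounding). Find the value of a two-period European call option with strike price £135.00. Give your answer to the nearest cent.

£34.75

Risk-neutral probability p = (1 + 0.07 − 0.7)/(1.1 − 0.7) = 0.3700/0.4000 = 0.9250
Terminal stock prices: S_uu = 181.5, S_ud = 115.5, S_dd = 73.5
Terminal payoffs (S − K): max(46.5, 0) = 46.5, max(-19.5, 0) = 0, max(-61.5, 0) = 0
Node u (S = 165): V_u = 1/1.07·[0.9250·46.5000 + 0.0750·0.0000] = 40.1986
Node d (S = 105): V_d = 1/1.07·[0.9250·0.0000 + 0.0750·0.0000] = 0.0000
Node 0 (S = 150): V_0 = 1/1.07·[0.9250·40.1986 + 0.0750·0.0000] = 34.7511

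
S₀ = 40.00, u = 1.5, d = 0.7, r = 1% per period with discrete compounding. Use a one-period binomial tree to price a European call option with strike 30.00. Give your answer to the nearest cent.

Risk-neutral probability p = (1 + 0.01 − 0.7)/(1.5 − 0.7) = 0.3100/0.8000 = 0.3875
Terminal stock prices: S_u = 60, S_d = 28
Terminal payoffs (S − K): max(30, 0) = 30, max(-2, 0) = 0
Node 0 (S = 40): V_0 = 1/1.01·[0.3875·30.0000 + 0.6125·0.0000] = 11.5099

11.51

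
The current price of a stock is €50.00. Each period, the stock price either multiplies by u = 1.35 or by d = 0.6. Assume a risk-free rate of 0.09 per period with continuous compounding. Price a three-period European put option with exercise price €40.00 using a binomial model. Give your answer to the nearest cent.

€3.64

Risk-neutral probability p = (e^0.09 − 0.6)/(1.35 − 0.6) = 0.4942/0.7500 = 0.6589
Terminal stock prices: S_uuu = 123, S_uud = 54.68, S_udd = 24.3, S_ddd = 10.8
Terminal payoffs (K − S): max(-83.02, 0) = 0, max(-14.68, 0) = 0, max(15.7, 0) = 15.7, max(29.2, 0) = 29.2
Node uu (S = 91.13): V_uu = e^(−0.09)·[0.6589·0.0000 + 0.3411·0.0000] = 0.0000
Node ud (S = 40.5): V_ud = e^(−0.09)·[0.6589·0.0000 + 0.3411·15.7000] = 4.8944
Node dd (S = 18): V_dd = e^(−0.09)·[0.6589·15.7000 + 0.3411·29.2000] = 18.5572
Node u (S = 67.5): V_u = e^(−0.09)·[0.6589·0.0000 + 0.3411·4.8944] = 1.5258
Node d (S = 30): V_d = e^(−0.09)·[0.6589·4.8944 + 0.3411·18.5572] = 8.7324
Node 0 (S = 50): V_0 = e^(−0.09)·[0.6589·1.5258 + 0.3411·8.7324] = 3.6411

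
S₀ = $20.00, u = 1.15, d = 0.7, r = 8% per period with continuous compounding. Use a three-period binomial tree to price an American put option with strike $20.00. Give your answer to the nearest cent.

$1.37

Risk-neutral probability p = (e^0.08 − 0.7)/(1.15 − 0.7) = 0.3833/0.4500 = 0.8517
Terminal stock prices: S_uuu = 30.42, S_uud = 18.51, S_udd = 11.27, S_ddd = 6.86
Terminal payoffs (K − S): max(-10.42, 0) = 0, max(1.485, 0) = 1.485, max(8.73, 0) = 8.73, max(13.14, 0) = 13.14
Node uu (S = 26.45): continuation = e^(−0.08)·[0.8517·0.0000 + 0.1483·1.4850] = 0.2032; exercise value = 0.0000 ≤ continuation, so V_uu = 0.2032
Node ud (S = 16.1): continuation = e^(−0.08)·[0.8517·1.4850 + 0.1483·8.7300] = 2.3623; exercise value = 3.9000 > continuation, so V_ud = 3.9000 (exercise)
Node dd (S = 9.8): continuation = e^(−0.08)·[0.8517·8.7300 + 0.1483·13.1400] = 8.6623; exercise value = 10.2000 > continuation, so V_dd = 10.2000 (exercise)
Node u (S = 23): continuation = e^(−0.08)·[0.8517·0.2032 + 0.1483·3.9000] = 0.6935; exercise value = 0.0000 ≤ continuation, so V_u = 0.6935
Node d (S = 14): continuation = e^(−0.08)·[0.8517·3.9000 + 0.1483·10.2000] = 4.4623; exercise value = 6.0000 > continuation, so V_d = 6.0000 (exercise)
Node 0 (S = 20): continuation = e^(−0.08)·[0.8517·0.6935 + 0.1483·6.0000] = 1.3664; exercise value = 0.0000 ≤ continuation, so V_0 = 1.3664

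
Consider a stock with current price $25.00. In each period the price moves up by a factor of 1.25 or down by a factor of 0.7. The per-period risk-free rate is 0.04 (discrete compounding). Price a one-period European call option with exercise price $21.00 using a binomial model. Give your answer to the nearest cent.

Risk-neutral probability p = (1 + 0.04 − 0.7)/(1.25 − 0.7) = 0.3400/0.5500 = 0.6182
Terminal stock prices: S_u = 31.25, S_d = 17.5
Terminal payoffs (S − K): max(10.25, 0) = 10.25, max(-3.5, 0) = 0
Node 0 (S = 25): V_0 = 1/1.04·[0.6182·10.2500 + 0.3818·0.0000] = 6.0927

$6.09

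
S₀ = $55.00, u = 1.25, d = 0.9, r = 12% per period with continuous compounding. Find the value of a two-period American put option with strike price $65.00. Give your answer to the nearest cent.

$10.00

Risk-neutral probability p = (e^0.12 − 0.9)/(1.25 − 0.9) = 0.2275/0.3500 = 0.6500
Terminal stock prices: S_uu = 85.94, S_ud = 61.88, S_dd = 44.55
Terminal payoffs (K − S): max(-20.94, 0) = 0, max(3.125, 0) = 3.125, max(20.45, 0) = 20.45
Node u (S = 68.75): continuation = e^(−0.12)·[0.6500·0.0000 + 0.3500·3.1250] = 0.9701; exercise value = 0.0000 ≤ continuation, so V_u = 0.9701
Node d (S = 49.5): continuation = e^(−0.12)·[0.6500·3.1250 + 0.3500·20.4500] = 8.1498; exercise value = 15.5000 > continuation, so V_d = 15.5000 (exercise)
Node 0 (S = 55): continuation = e^(−0.12)·[0.6500·0.9701 + 0.3500·15.5000] = 5.3709; exercise value = 10.0000 > continuation, so V_0 = 10.0000 (exercise)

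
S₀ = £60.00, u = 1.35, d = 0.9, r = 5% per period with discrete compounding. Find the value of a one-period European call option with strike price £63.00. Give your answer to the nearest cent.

Risk-neutral probability p = (1 + 0.05 − 0.9)/(1.35 − 0.9) = 0.1500/0.4500 = 0.3333
Terminal stock prices: S_u = 81, S_d = 54
Terminal payoffs (S − K): max(18, 0) = 18, max(-9, 0) = 0
Node 0 (S = 60): V_0 = 1/1.05·[0.3333·18.0000 + 0.6667·0.0000] = 5.7143

£5.71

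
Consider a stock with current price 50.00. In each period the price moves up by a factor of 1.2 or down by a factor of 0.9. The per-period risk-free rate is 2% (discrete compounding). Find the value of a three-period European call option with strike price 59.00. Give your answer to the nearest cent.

3.23

Risk-neutral probability p = (1 + 0.02 − 0.9)/(1.2 − 0.9) = 0.1200/0.3000 = 0.4000
Terminal stock prices: S_uuu = 86.4, S_uud = 64.8, S_udd = 48.6, S_ddd = 36.45
Terminal payoffs (S − K): max(27.4, 0) = 27.4, max(5.8, 0) = 5.8, max(-10.4, 0) = 0, max(-22.55, 0) = 0
Node uu (S = 72): V_uu = 1/1.02·[0.4000·27.4000 + 0.6000·5.8000] = 14.1569
Node ud (S = 54): V_ud = 1/1.02·[0.4000·5.8000 + 0.6000·0.0000] = 2.2745
Node dd (S = 40.5): V_dd = 1/1.02·[0.4000·0.0000 + 0.6000·0.0000] = 0.0000
Node u (S = 60): V_u = 1/1.02·[0.4000·14.1569 + 0.6000·2.2745] = 6.8897
Node d (S = 45): V_d = 1/1.02·[0.4000·2.2745 + 0.6000·0.0000] = 0.8920
Node 0 (S = 50): V_0 = 1/1.02·[0.4000·6.8897 + 0.6000·0.8920] = 3.2265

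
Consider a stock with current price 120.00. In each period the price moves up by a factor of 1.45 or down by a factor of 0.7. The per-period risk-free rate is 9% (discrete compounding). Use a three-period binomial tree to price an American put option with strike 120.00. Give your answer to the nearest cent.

Risk-neutral probability p = (1 + 0.09 − 0.7)/(1.45 − 0.7) = 0.3900/0.7500 = 0.5200
Terminal stock prices: S_uuu = 365.8, S_uud = 176.6, S_udd = 85.26, S_ddd = 41.16
Terminal payoffs (K − S): max(-245.8, 0) = 0, max(-56.61, 0) = 0, max(34.74, 0) = 34.74, max(78.84, 0) = 78.84
Node uu (S = 252.3): continuation = 1/1.09·[0.5200·0.0000 + 0.4800·0.0000] = 0.0000; exercise value = 0.0000 ≤ continuation, so V_uu = 0.0000
Node ud (S = 121.8): continuation = 1/1.09·[0.5200·0.0000 + 0.4800·34.7400] = 15.2983; exercise value = 0.0000 ≤ continuation, so V_ud = 15.2983
Node dd (S = 58.8): continuation = 1/1.09·[0.5200·34.7400 + 0.4800·78.8400] = 51.2917; exercise value = 61.2000 > continuation, so V_dd = 61.2000 (exercise)
Node u (S = 174): continuation = 1/1.09·[0.5200·0.0000 + 0.4800·15.2983] = 6.7369; exercise value = 0.0000 ≤ continuation, so V_u = 6.7369
Node d (S = 84): continuation = 1/1.09·[0.5200·15.2983 + 0.4800·61.2000] = 34.2488; exercise value = 36.0000 > continuation, so V_d = 36.0000 (exercise)
Node 0 (S = 120): continuation = 1/1.09·[0.5200·6.7369 + 0.4800·36.0000] = 19.0671; exercise value = 0.0000 ≤ continuation, so V_0 = 19.0671

19.07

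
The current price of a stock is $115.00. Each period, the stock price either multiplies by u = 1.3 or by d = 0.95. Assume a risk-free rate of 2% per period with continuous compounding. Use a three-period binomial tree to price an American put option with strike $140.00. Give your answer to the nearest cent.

Risk-neutral probability p = (e^0.02 − 0.95)/(1.3 − 0.95) = 0.0702/0.3500 = 0.2006
Terminal stock prices: S_uuu = 252.7, S_uud = 184.6, S_udd = 134.9, S_ddd = 98.6
Terminal payoffs (K − S): max(-112.7, 0) = 0, max(-44.63, 0) = 0, max(5.076, 0) = 5.076, max(41.4, 0) = 41.4
Node uu (S = 194.4): continuation = e^(−0.02)·[0.2006·0.0000 + 0.7994·0.0000] = 0.0000; exercise value = 0.0000 ≤ continuation, so V_uu = 0.0000
Node ud (S = 142): continuation = e^(−0.02)·[0.2006·0.0000 + 0.7994·5.0763] = 3.9777; exercise value = 0.0000 ≤ continuation, so V_ud = 3.9777
Node dd (S = 103.8): continuation = e^(−0.02)·[0.2006·5.0763 + 0.7994·41.4019] = 33.4403; exercise value = 36.2125 > continuation, so V_dd = 36.2125 (exercise)
Node u (S = 149.5): continuation = e^(−0.02)·[0.2006·0.0000 + 0.7994·3.9777] = 3.1169; exercise value = 0.0000 ≤ continuation, so V_u = 3.1169
Node d (S = 109.2): continuation = e^(−0.02)·[0.2006·3.9777 + 0.7994·36.2125] = 29.1580; exercise value = 30.7500 > continuation, so V_d = 30.7500 (exercise)
Node 0 (S = 115): continuation = e^(−0.02)·[0.2006·3.1169 + 0.7994·30.7500] = 24.7083; exercise value = 25.0000 > continuation, so V_0 = 25.0000 (exercise)

$25.00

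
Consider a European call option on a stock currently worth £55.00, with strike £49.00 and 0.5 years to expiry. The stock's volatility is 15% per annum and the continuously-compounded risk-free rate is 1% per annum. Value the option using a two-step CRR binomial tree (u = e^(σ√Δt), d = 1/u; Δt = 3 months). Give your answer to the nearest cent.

£6.66

CRR parameters: u = e^(σ√Δt) = e^(0.15·√0.25) = 1.0779, d = 1/u = 0.9277
Per-period rate: rΔt = 0.01·0.25 = 0.0025, so R = e^0.0025 = 1.0025
Risk-neutral probability p = (e^0.0025 − 0.9277)/(1.0779 − 0.9277) = 0.0748/0.1501 = 0.4979
Terminal stock prices: S_uu = 63.9, S_ud = 55, S_dd = 47.34
Terminal payoffs (S − K): max(14.9, 0) = 14.9, max(6, 0) = 6, max(-1.661, 0) = 0
Node u (S = 59.28): V_u = e^(−0.0025)·[0.4979·14.9009 + 0.5021·6.0000] = 10.4060
Node d (S = 51.03): V_d = e^(−0.0025)·[0.4979·6.0000 + 0.5021·0.0000] = 2.9801
Node 0 (S = 55): V_0 = e^(−0.0025)·[0.4979·10.4060 + 0.5021·2.9801] = 6.6610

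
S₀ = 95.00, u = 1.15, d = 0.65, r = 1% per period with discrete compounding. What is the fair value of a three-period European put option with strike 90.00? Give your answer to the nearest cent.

12.09

Risk-neutral probability p = (1 + 0.01 − 0.65)/(1.15 − 0.65) = 0.3600/0.5000 = 0.7200
Terminal stock prices: S_uuu = 144.5, S_uud = 81.66, S_udd = 46.16, S_ddd = 26.09
Terminal payoffs (K − S): max(-54.48, 0) = 0, max(8.336, 0) = 8.336, max(43.84, 0) = 43.84, max(63.91, 0) = 63.91
Node uu (S = 125.6): V_uu = 1/1.01·[0.7200·0.0000 + 0.2800·8.3356] = 2.3109
Node ud (S = 71.01): V_ud = 1/1.01·[0.7200·8.3356 + 0.2800·43.8419] = 18.0964
Node dd (S = 40.14): V_dd = 1/1.01·[0.7200·43.8419 + 0.2800·63.9106] = 48.9714
Node u (S = 109.2): V_u = 1/1.01·[0.7200·2.3109 + 0.2800·18.0964] = 6.6642
Node d (S = 61.75): V_d = 1/1.01·[0.7200·18.0964 + 0.2800·48.9714] = 26.4766
Node 0 (S = 95): V_0 = 1/1.01·[0.7200·6.6642 + 0.2800·26.4766] = 12.0908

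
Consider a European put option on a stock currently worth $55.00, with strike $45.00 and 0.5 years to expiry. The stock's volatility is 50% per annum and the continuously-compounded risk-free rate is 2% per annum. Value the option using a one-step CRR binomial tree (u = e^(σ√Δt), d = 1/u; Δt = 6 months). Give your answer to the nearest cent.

CRR parameters: u = e^(σ√Δt) = e^(0.5·√0.5) = 1.4241, d = 1/u = 0.7022
Per-period rate: rΔt = 0.02·0.5 = 0.01, so R = e^0.01 = 1.0101
Risk-neutral probability p = (e^0.01 − 0.7022)/(1.4241 − 0.7022) = 0.3079/0.7219 = 0.4264
Terminal stock prices: S_u = 78.33, S_d = 38.62
Terminal payoffs (K − S): max(-33.33, 0) = 0, max(6.38, 0) = 6.38
Node 0 (S = 55): V_0 = e^(−0.01)·[0.4264·0.0000 + 0.5736·6.3796] = 3.6227

$3.62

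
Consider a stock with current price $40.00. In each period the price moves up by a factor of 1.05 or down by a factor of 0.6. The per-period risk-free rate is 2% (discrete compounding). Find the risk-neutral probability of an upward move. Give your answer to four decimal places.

Risk-neutral probability p = (1 + 0.02 − 0.6)/(1.05 − 0.6) = 0.4200/0.4500 = 0.9333

p = 0.9333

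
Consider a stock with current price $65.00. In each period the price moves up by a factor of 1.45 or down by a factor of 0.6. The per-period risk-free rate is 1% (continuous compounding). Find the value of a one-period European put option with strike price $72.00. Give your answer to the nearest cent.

Risk-neutral probability p = (e^0.01 − 0.6)/(1.45 − 0.6) = 0.4101/0.8500 = 0.4824
Terminal stock prices: S_u = 94.25, S_d = 39
Terminal payoffs (K − S): max(-22.25, 0) = 0, max(33, 0) = 33
Node 0 (S = 65): V_0 = e^(−0.01)·[0.4824·0.0000 + 0.5176·33.0000] = 16.9105

$16.91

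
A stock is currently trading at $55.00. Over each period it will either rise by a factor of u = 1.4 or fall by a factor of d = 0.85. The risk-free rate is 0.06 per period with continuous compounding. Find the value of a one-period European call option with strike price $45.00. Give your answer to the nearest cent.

$12.62

Risk-neutral probability p = (e^0.06 − 0.85)/(1.4 − 0.85) = 0.2118/0.5500 = 0.3852
Terminal stock prices: S_u = 77, S_d = 46.75
Terminal payoffs (S − K): max(32, 0) = 32, max(1.75, 0) = 1.75
Node 0 (S = 55): V_0 = e^(−0.06)·[0.3852·32.0000 + 0.6148·1.7500] = 12.6206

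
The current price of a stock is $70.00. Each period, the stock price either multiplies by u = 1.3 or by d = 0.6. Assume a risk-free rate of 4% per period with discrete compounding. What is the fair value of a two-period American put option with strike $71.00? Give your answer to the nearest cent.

$13.90

Risk-neutral probability p = (1 + 0.04 − 0.6)/(1.3 − 0.6) = 0.4400/0.7000 = 0.6286
Terminal stock prices: S_uu = 118.3, S_ud = 54.6, S_dd = 25.2
Terminal payoffs (K − S): max(-47.3, 0) = 0, max(16.4, 0) = 16.4, max(45.8, 0) = 45.8
Node u (S = 91): continuation = 1/1.04·[0.6286·0.0000 + 0.3714·16.4000] = 5.8571; exercise value = 0.0000 ≤ continuation, so V_u = 5.8571
Node d (S = 42): continuation = 1/1.04·[0.6286·16.4000 + 0.3714·45.8000] = 26.2692; exercise value = 29.0000 > continuation, so V_d = 29.0000 (exercise)
Node 0 (S = 70): continuation = 1/1.04·[0.6286·5.8571 + 0.3714·29.0000] = 13.8972; exercise value = 1.0000 ≤ continuation, so V_0 = 13.8972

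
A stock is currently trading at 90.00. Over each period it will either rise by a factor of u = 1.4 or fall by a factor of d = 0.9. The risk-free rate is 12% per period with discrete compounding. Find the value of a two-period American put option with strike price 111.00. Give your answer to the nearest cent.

Risk-neutral probability p = (1 + 0.12 − 0.9)/(1.4 − 0.9) = 0.2200/0.5000 = 0.4400
Terminal stock prices: S_uu = 176.4, S_ud = 113.4, S_dd = 72.9
Terminal payoffs (K − S): max(-65.4, 0) = 0, max(-2.4, 0) = 0, max(38.1, 0) = 38.1
Node u (S = 126): continuation = 1/1.12·[0.4400·0.0000 + 0.5600·0.0000] = 0.0000; exercise value = 0.0000 ≤ continuation, so V_u = 0.0000
Node d (S = 81): continuation = 1/1.12·[0.4400·0.0000 + 0.5600·38.1000] = 19.0500; exercise value = 30.0000 > continuation, so V_d = 30.0000 (exercise)
Node 0 (S = 90): continuation = 1/1.12·[0.4400·0.0000 + 0.5600·30.0000] = 15.0000; exercise value = 21.0000 > continuation, so V_0 = 21.0000 (exercise)

21.00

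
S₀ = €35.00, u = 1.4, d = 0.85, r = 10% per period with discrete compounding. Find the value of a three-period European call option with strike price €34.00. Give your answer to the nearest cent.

Risk-neutral probability p = (1 + 0.1 − 0.85)/(1.4 − 0.85) = 0.2500/0.5500 = 0.4545
Terminal stock prices: S_uuu = 96.04, S_uud = 58.31, S_udd = 35.4, S_ddd = 21.49
Terminal payoffs (S − K): max(62.04, 0) = 62.04, max(24.31, 0) = 24.31, max(1.402, 0) = 1.402, max(-12.51, 0) = 0
Node uu (S = 68.6): V_uu = 1/1.1·[0.4545·62.0400 + 0.5455·24.3100] = 37.6909
Node ud (S = 41.65): V_ud = 1/1.1·[0.4545·24.3100 + 0.5455·1.4025] = 10.7409
Node dd (S = 25.29): V_dd = 1/1.1·[0.4545·1.4025 + 0.5455·0.0000] = 0.5795
Node u (S = 49): V_u = 1/1.1·[0.4545·37.6909 + 0.5455·10.7409] = 20.9008
Node d (S = 29.75): V_d = 1/1.1·[0.4545·10.7409 + 0.5455·0.5795] = 4.7258
Node 0 (S = 35): V_0 = 1/1.1·[0.4545·20.9008 + 0.5455·4.7258] = 10.9801

€10.98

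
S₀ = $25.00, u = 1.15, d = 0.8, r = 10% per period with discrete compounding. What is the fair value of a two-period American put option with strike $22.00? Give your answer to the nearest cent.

$0.26

Risk-neutral probability p = (1 + 0.1 − 0.8)/(1.15 − 0.8) = 0.3000/0.3500 = 0.8571
Terminal stock prices: S_uu = 33.06, S_ud = 23, S_dd = 16
Terminal payoffs (K − S): max(-11.06, 0) = 0, max(-1, 0) = 0, max(6, 0) = 6
Node u (S = 28.75): continuation = 1/1.1·[0.8571·0.0000 + 0.1429·0.0000] = 0.0000; exercise value = 0.0000 ≤ continuation, so V_u = 0.0000
Node d (S = 20): continuation = 1/1.1·[0.8571·0.0000 + 0.1429·6.0000] = 0.7792; exercise value = 2.0000 > continuation, so V_d = 2.0000 (exercise)
Node 0 (S = 25): continuation = 1/1.1·[0.8571·0.0000 + 0.1429·2.0000] = 0.2597; exercise value = 0.0000 ≤ continuation, so V_0 = 0.2597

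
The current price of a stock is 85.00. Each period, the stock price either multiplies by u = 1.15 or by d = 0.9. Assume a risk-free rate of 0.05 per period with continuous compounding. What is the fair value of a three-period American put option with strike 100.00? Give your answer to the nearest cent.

15.00

Risk-neutral probability p = (e^0.05 − 0.9)/(1.15 − 0.9) = 0.1513/0.2500 = 0.6051
Terminal stock prices: S_uuu = 129.3, S_uud = 101.2, S_udd = 79.18, S_ddd = 61.97
Terminal payoffs (K − S): max(-29.27, 0) = 0, max(-1.171, 0) = 0, max(20.82, 0) = 20.82, max(38.03, 0) = 38.03
Node uu (S = 112.4): continuation = e^(−0.05)·[0.6051·0.0000 + 0.3949·0.0000] = 0.0000; exercise value = 0.0000 ≤ continuation, so V_uu = 0.0000
Node ud (S = 87.97): continuation = e^(−0.05)·[0.6051·0.0000 + 0.3949·20.8225] = 7.8221; exercise value = 12.0250 > continuation, so V_ud = 12.0250 (exercise)
Node dd (S = 68.85): continuation = e^(−0.05)·[0.6051·20.8225 + 0.3949·38.0350] = 26.2729; exercise value = 31.1500 > continuation, so V_dd = 31.1500 (exercise)
Node u (S = 97.75): continuation = e^(−0.05)·[0.6051·0.0000 + 0.3949·12.0250] = 4.5173; exercise value = 2.2500 ≤ continuation, so V_u = 4.5173
Node d (S = 76.5): continuation = e^(−0.05)·[0.6051·12.0250 + 0.3949·31.1500] = 18.6229; exercise value = 23.5000 > continuation, so V_d = 23.5000 (exercise)
Node 0 (S = 85): continuation = e^(−0.05)·[0.6051·4.5173 + 0.3949·23.5000] = 11.4279; exercise value = 15.0000 > continuation, so V_0 = 15.0000 (exercise)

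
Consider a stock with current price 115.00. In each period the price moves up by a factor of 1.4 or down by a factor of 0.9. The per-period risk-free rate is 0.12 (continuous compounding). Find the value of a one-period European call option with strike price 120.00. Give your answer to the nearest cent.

16.55

Risk-neutral probability p = (e^0.12 − 0.9)/(1.4 − 0.9) = 0.2275/0.5000 = 0.4550
Terminal stock prices: S_u = 161, S_d = 103.5
Terminal payoffs (S − K): max(41, 0) = 41, max(-16.5, 0) = 0
Node 0 (S = 115): V_0 = e^(−0.12)·[0.4550·41.0000 + 0.5450·0.0000] = 16.5453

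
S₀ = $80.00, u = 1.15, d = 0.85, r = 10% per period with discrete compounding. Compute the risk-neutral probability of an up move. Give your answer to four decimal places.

p = 0.8333

Risk-neutral probability p = (1 + 0.1 − 0.85)/(1.15 − 0.85) = 0.2500/0.3000 = 0.8333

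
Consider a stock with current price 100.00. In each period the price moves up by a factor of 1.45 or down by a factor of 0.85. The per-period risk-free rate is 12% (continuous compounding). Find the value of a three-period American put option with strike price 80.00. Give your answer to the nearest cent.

2.01

Risk-neutral probability p = (e^0.12 − 0.85)/(1.45 − 0.85) = 0.2775/0.6000 = 0.4625
Terminal stock prices: S_uuu = 304.9, S_uud = 178.7, S_udd = 104.8, S_ddd = 61.41
Terminal payoffs (K − S): max(-224.9, 0) = 0, max(-98.71, 0) = 0, max(-24.76, 0) = 0, max(18.59, 0) = 18.59
Node uu (S = 210.2): continuation = e^(−0.12)·[0.4625·0.0000 + 0.5375·0.0000] = 0.0000; exercise value = 0.0000 ≤ continuation, so V_uu = 0.0000
Node ud (S = 123.2): continuation = e^(−0.12)·[0.4625·0.0000 + 0.5375·0.0000] = 0.0000; exercise value = 0.0000 ≤ continuation, so V_ud = 0.0000
Node dd (S = 72.25): continuation = e^(−0.12)·[0.4625·0.0000 + 0.5375·18.5875] = 8.8611; exercise value = 7.7500 ≤ continuation, so V_dd = 8.8611
Node u (S = 145): continuation = e^(−0.12)·[0.4625·0.0000 + 0.5375·0.0000] = 0.0000; exercise value = 0.0000 ≤ continuation, so V_u = 0.0000
Node d (S = 85): continuation = e^(−0.12)·[0.4625·0.0000 + 0.5375·8.8611] = 4.2243; exercise value = 0.0000 ≤ continuation, so V_d = 4.2243
Node 0 (S = 100): continuation = e^(−0.12)·[0.4625·0.0000 + 0.5375·4.2243] = 2.0138; exercise value = 0.0000 ≤ continuation, so V_0 = 2.0138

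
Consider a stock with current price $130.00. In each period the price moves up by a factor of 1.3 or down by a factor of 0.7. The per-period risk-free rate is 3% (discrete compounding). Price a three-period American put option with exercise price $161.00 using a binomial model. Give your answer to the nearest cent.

$41.44

Risk-neutral probability p = (1 + 0.03 − 0.7)/(1.3 − 0.7) = 0.3300/0.6000 = 0.5500
Terminal stock prices: S_uuu = 285.6, S_uud = 153.8, S_udd = 82.81, S_ddd = 44.59
Terminal payoffs (K − S): max(-124.6, 0) = 0, max(7.21, 0) = 7.21, max(78.19, 0) = 78.19, max(116.4, 0) = 116.4
Node uu (S = 219.7): continuation = 1/1.03·[0.5500·0.0000 + 0.4500·7.2100] = 3.1500; exercise value = 0.0000 ≤ continuation, so V_uu = 3.1500
Node ud (S = 118.3): continuation = 1/1.03·[0.5500·7.2100 + 0.4500·78.1900] = 38.0107; exercise value = 42.7000 > continuation, so V_ud = 42.7000 (exercise)
Node dd (S = 63.7): continuation = 1/1.03·[0.5500·78.1900 + 0.4500·116.4100] = 92.6107; exercise value = 97.3000 > continuation, so V_dd = 97.3000 (exercise)
Node u (S = 169): continuation = 1/1.03·[0.5500·3.1500 + 0.4500·42.7000] = 20.3374; exercise value = 0.0000 ≤ continuation, so V_u = 20.3374
Node d (S = 91): continuation = 1/1.03·[0.5500·42.7000 + 0.4500·97.3000] = 65.3107; exercise value = 70.0000 > continuation, so V_d = 70.0000 (exercise)
Node 0 (S = 130): continuation = 1/1.03·[0.5500·20.3374 + 0.4500·70.0000] = 41.4423; exercise value = 31.0000 ≤ continuation, so V_0 = 41.4423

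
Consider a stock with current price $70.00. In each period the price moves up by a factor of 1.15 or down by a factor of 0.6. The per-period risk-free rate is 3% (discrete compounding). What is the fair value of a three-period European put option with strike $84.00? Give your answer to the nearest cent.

Risk-neutral probability p = (1 + 0.03 − 0.6)/(1.15 − 0.6) = 0.4300/0.5500 = 0.7818
Terminal stock prices: S_uuu = 106.5, S_uud = 55.54, S_udd = 28.98, S_ddd = 15.12
Terminal payoffs (K − S): max(-22.46, 0) = 0, max(28.46, 0) = 28.46, max(55.02, 0) = 55.02, max(68.88, 0) = 68.88
Node uu (S = 92.57): V_uu = 1/1.03·[0.7818·0.0000 + 0.2182·28.4550] = 6.0275
Node ud (S = 48.3): V_ud = 1/1.03·[0.7818·28.4550 + 0.2182·55.0200] = 33.2534
Node dd (S = 25.2): V_dd = 1/1.03·[0.7818·55.0200 + 0.2182·68.8800] = 56.3534
Node u (S = 80.5): V_u = 1/1.03·[0.7818·6.0275 + 0.2182·33.2534] = 11.6192
Node d (S = 42): V_d = 1/1.03·[0.7818·33.2534 + 0.2182·56.3534] = 37.1781
Node 0 (S = 70): V_0 = 1/1.03·[0.7818·11.6192 + 0.2182·37.1781] = 16.6948

$16.69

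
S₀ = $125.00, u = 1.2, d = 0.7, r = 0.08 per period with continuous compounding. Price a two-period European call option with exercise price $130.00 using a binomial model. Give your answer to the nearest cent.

Risk-neutral probability p = (e^0.08 − 0.7)/(1.2 − 0.7) = 0.3833/0.5000 = 0.7666
Terminal stock prices: S_uu = 180, S_ud = 105, S_dd = 61.25
Terminal payoffs (S − K): max(50, 0) = 50, max(-25, 0) = 0, max(-68.75, 0) = 0
Node u (S = 150): V_u = e^(−0.08)·[0.7666·50.0000 + 0.2334·0.0000] = 35.3819
Node d (S = 87.5): V_d = e^(−0.08)·[0.7666·0.0000 + 0.2334·0.0000] = 0.0000
Node 0 (S = 125): V_0 = e^(−0.08)·[0.7666·35.3819 + 0.2334·0.0000] = 25.0375

$25.04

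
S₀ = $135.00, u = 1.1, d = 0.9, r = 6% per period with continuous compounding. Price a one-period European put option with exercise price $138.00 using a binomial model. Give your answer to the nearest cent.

Risk-neutral probability p = (e^0.06 − 0.9)/(1.1 − 0.9) = 0.1618/0.2000 = 0.8092
Terminal stock prices: S_u = 148.5, S_d = 121.5
Terminal payoffs (K − S): max(-10.5, 0) = 0, max(16.5, 0) = 16.5
Node 0 (S = 135): V_0 = e^(−0.06)·[0.8092·0.0000 + 0.1908·16.5000] = 2.9651

$2.97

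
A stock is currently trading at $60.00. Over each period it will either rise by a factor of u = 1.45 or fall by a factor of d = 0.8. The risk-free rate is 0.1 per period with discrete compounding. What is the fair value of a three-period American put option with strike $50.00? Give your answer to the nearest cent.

$2.78

Risk-neutral probability p = (1 + 0.1 − 0.8)/(1.45 − 0.8) = 0.3000/0.6500 = 0.4615
Terminal stock prices: S_uuu = 182.9, S_uud = 100.9, S_udd = 55.68, S_ddd = 30.72
Terminal payoffs (K − S): max(-132.9, 0) = 0, max(-50.92, 0) = 0, max(-5.68, 0) = 0, max(19.28, 0) = 19.28
Node uu (S = 126.2): continuation = 1/1.1·[0.4615·0.0000 + 0.5385·0.0000] = 0.0000; exercise value = 0.0000 ≤ continuation, so V_uu = 0.0000
Node ud (S = 69.6): continuation = 1/1.1·[0.4615·0.0000 + 0.5385·0.0000] = 0.0000; exercise value = 0.0000 ≤ continuation, so V_ud = 0.0000
Node dd (S = 38.4): continuation = 1/1.1·[0.4615·0.0000 + 0.5385·19.2800] = 9.4378; exercise value = 11.6000 > continuation, so V_dd = 11.6000 (exercise)
Node u (S = 87): continuation = 1/1.1·[0.4615·0.0000 + 0.5385·0.0000] = 0.0000; exercise value = 0.0000 ≤ continuation, so V_u = 0.0000
Node d (S = 48): continuation = 1/1.1·[0.4615·0.0000 + 0.5385·11.6000] = 5.6783; exercise value = 2.0000 ≤ continuation, so V_d = 5.6783
Node 0 (S = 60): continuation = 1/1.1·[0.4615·0.0000 + 0.5385·5.6783] = 2.7796; exercise value = 0.0000 ≤ continuation, so V_0 = 2.7796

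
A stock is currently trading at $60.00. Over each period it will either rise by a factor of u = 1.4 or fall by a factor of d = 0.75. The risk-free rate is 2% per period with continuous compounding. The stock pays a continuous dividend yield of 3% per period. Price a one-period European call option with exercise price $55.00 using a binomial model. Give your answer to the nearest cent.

Per-period risk-free factor R = e^0.02 = 1.0202; dividend-adjusted growth = e^(0.02−0.03) = 0.9900.
Risk-neutral probability p = (0.9900 − 0.75)/(1.4 − 0.75) = 0.2400/0.6500 = 0.3693
Terminal stock prices: S_u = 84, S_d = 45
Terminal payoffs (S − K): max(29, 0) = 29, max(-10, 0) = 0
Node 0 (S = 60): V_0 = e^(−0.02)·[0.3693·29.0000 + 0.6307·0.0000] = 10.4978

$10.50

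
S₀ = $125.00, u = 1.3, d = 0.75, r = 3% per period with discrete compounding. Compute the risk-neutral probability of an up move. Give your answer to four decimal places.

p = 0.5091

Risk-neutral probability p = (1 + 0.03 − 0.75)/(1.3 − 0.75) = 0.2800/0.5500 = 0.5091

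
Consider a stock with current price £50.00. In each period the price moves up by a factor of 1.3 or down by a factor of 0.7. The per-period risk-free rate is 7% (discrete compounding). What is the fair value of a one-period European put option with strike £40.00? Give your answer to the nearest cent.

£1.79

Risk-neutral probability p = (1 + 0.07 − 0.7)/(1.3 − 0.7) = 0.3700/0.6000 = 0.6167
Terminal stock prices: S_u = 65, S_d = 35
Terminal payoffs (K − S): max(-25, 0) = 0, max(5, 0) = 5
Node 0 (S = 50): V_0 = 1/1.07·[0.6167·0.0000 + 0.3833·5.0000] = 1.7913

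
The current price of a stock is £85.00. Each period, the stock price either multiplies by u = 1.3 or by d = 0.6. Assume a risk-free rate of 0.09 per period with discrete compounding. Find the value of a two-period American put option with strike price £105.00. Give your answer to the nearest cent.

£21.70

Risk-neutral probability p = (1 + 0.09 − 0.6)/(1.3 − 0.6) = 0.4900/0.7000 = 0.7000
Terminal stock prices: S_uu = 143.7, S_ud = 66.3, S_dd = 30.6
Terminal payoffs (K − S): max(-38.65, 0) = 0, max(38.7, 0) = 38.7, max(74.4, 0) = 74.4
Node u (S = 110.5): continuation = 1/1.09·[0.7000·0.0000 + 0.3000·38.7000] = 10.6514; exercise value = 0.0000 ≤ continuation, so V_u = 10.6514
Node d (S = 51): continuation = 1/1.09·[0.7000·38.7000 + 0.3000·74.4000] = 45.3303; exercise value = 54.0000 > continuation, so V_d = 54.0000 (exercise)
Node 0 (S = 85): continuation = 1/1.09·[0.7000·10.6514 + 0.3000·54.0000] = 21.7027; exercise value = 20.0000 ≤ continuation, so V_0 = 21.7027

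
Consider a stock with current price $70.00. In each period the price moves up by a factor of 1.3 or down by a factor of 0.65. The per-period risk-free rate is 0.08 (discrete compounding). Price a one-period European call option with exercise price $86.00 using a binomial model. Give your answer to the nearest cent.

Risk-neutral probability p = (1 + 0.08 − 0.65)/(1.3 − 0.65) = 0.4300/0.6500 = 0.6615
Terminal stock prices: S_u = 91, S_d = 45.5
Terminal payoffs (S − K): max(5, 0) = 5, max(-40.5, 0) = 0
Node 0 (S = 70): V_0 = 1/1.08·[0.6615·5.0000 + 0.3385·0.0000] = 3.0627

$3.06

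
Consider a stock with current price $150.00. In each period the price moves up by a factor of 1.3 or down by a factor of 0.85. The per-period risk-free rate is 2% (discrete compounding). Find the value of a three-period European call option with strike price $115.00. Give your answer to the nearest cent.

Risk-neutral probability p = (1 + 0.02 − 0.85)/(1.3 − 0.85) = 0.1700/0.4500 = 0.3778
Terminal stock prices: S_uuu = 329.6, S_uud = 215.5, S_udd = 140.9, S_ddd = 92.12
Terminal payoffs (S − K): max(214.6, 0) = 214.6, max(100.5, 0) = 100.5, max(25.89, 0) = 25.89, max(-22.88, 0) = 0
Node uu (S = 253.5): V_uu = 1/1.02·[0.3778·214.5500 + 0.6222·100.4750] = 140.7549
Node ud (S = 165.8): V_ud = 1/1.02·[0.3778·100.4750 + 0.6222·25.8875] = 53.0049
Node dd (S = 108.4): V_dd = 1/1.02·[0.3778·25.8875 + 0.6222·0.0000] = 9.5880
Node u (S = 195): V_u = 1/1.02·[0.3778·140.7549 + 0.6222·53.0049] = 84.4656
Node d (S = 127.5): V_d = 1/1.02·[0.3778·53.0049 + 0.6222·9.5880] = 25.4803
Node 0 (S = 150): V_0 = 1/1.02·[0.3778·84.4656 + 0.6222·25.4803] = 46.8271

$46.83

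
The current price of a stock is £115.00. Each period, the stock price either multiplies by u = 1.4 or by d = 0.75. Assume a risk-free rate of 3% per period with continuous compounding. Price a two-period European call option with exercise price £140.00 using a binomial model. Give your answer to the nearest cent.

Risk-neutral probability p = (e^0.03 − 0.75)/(1.4 − 0.75) = 0.2805/0.6500 = 0.4315
Terminal stock prices: S_uu = 225.4, S_ud = 120.8, S_dd = 64.69
Terminal payoffs (S − K): max(85.4, 0) = 85.4, max(-19.25, 0) = 0, max(-75.31, 0) = 0
Node u (S = 161): V_u = e^(−0.03)·[0.4315·85.4000 + 0.5685·0.0000] = 35.7584
Node d (S = 86.25): V_d = e^(−0.03)·[0.4315·0.0000 + 0.5685·0.0000] = 0.0000
Node 0 (S = 115): V_0 = e^(−0.03)·[0.4315·35.7584 + 0.5685·0.0000] = 14.9726

£14.97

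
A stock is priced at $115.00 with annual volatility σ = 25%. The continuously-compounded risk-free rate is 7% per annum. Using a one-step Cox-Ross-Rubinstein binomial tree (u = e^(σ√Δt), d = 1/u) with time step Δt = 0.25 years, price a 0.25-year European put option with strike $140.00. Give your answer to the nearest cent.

CRR parameters: u = e^(σ√Δt) = e^(0.25·√0.25) = 1.1331, d = 1/u = 0.8825
Per-period rate: rΔt = 0.07·0.25 = 0.0175, so R = e^0.0175 = 1.0177
Risk-neutral probability p = (e^0.0175 − 0.8825)/(1.1331 − 0.8825) = 0.1352/0.2507 = 0.5392
Terminal stock prices: S_u = 130.3, S_d = 101.5
Terminal payoffs (K − S): max(9.688, 0) = 9.688, max(38.51, 0) = 38.51
Node 0 (S = 115): V_0 = e^(−0.0175)·[0.5392·9.6879 + 0.4608·38.5129] = 22.5713

$22.57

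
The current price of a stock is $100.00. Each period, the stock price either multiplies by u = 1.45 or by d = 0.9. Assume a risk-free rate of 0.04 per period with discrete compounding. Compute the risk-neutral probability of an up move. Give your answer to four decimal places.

Risk-neutral probability p = (1 + 0.04 − 0.9)/(1.45 − 0.9) = 0.1400/0.5500 = 0.2545

p = 0.2545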